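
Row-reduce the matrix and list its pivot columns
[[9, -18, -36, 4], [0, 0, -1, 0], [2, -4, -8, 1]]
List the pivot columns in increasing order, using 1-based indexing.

1, 3, 4

Multiply ρ1 by 1/9.
Subtract 2 times ρ1 from ρ3.
Multiply ρ2 by -1.
Multiply ρ3 by 9.
Subtract 4/9 times ρ3 from ρ1.
Add 4 times ρ2 to ρ1.
Pivot columns are the columns containing a leading 1.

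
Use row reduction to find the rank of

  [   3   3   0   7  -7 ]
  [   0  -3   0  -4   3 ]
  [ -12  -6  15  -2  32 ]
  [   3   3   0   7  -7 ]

R1 := 1/3·R1
  [   1   1   0  7/3  -7/3 ]
  [   0  -3   0   -4     3 ]
  [ -12  -6  15   -2    32 ]
  [   3   3   0    7    -7 ]
R3 := R3 + 12·R1
  [ 1   1   0  7/3  -7/3 ]
  [ 0  -3   0   -4     3 ]
  [ 0   6  15   26     4 ]
  [ 3   3   0    7    -7 ]
R4 := R4 − 3·R1
  [ 1   1   0  7/3  -7/3 ]
  [ 0  -3   0   -4     3 ]
  [ 0   6  15   26     4 ]
  [ 0   0   0    0     0 ]
R2 := -1/3·R2
  [ 1  1   0  7/3  -7/3 ]
  [ 0  1   0  4/3    -1 ]
  [ 0  6  15   26     4 ]
  [ 0  0   0    0     0 ]
R3 := R3 − 6·R2
  [ 1  1   0  7/3  -7/3 ]
  [ 0  1   0  4/3    -1 ]
  [ 0  0  15   18    10 ]
  [ 0  0   0    0     0 ]
R3 := 1/15·R3
  [ 1  1  0  7/3  -7/3 ]
  [ 0  1  0  4/3    -1 ]
  [ 0  0  1  6/5   2/3 ]
  [ 0  0  0    0     0 ]
R1 := R1 − R2
  [ 1  0  0    1  -4/3 ]
  [ 0  1  0  4/3    -1 ]
  [ 0  0  1  6/5   2/3 ]
  [ 0  0  0    0     0 ]
The reduced form has 3 nonzero rows.

rank = 3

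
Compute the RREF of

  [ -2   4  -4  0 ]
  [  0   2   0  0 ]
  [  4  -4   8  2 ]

[[1, 0, 2, 0], [0, 1, 0, 0], [0, 0, 0, 1]]

R1 → -1/2·R1
  [ 1  -2  2  0 ]
  [ 0   2  0  0 ]
  [ 4  -4  8  2 ]
R3 → R3 − 4·R1
  [ 1  -2  2  0 ]
  [ 0   2  0  0 ]
  [ 0   4  0  2 ]
R2 → 1/2·R2
  [ 1  -2  2  0 ]
  [ 0   1  0  0 ]
  [ 0   4  0  2 ]
R3 → R3 − 4·R2
  [ 1  -2  2  0 ]
  [ 0   1  0  0 ]
  [ 0   0  0  2 ]
R3 → 1/2·R3
  [ 1  -2  2  0 ]
  [ 0   1  0  0 ]
  [ 0   0  0  1 ]
R1 → R1 + 2·R2
  [ 1  0  2  0 ]
  [ 0  1  0  0 ]
  [ 0  0  0  1 ]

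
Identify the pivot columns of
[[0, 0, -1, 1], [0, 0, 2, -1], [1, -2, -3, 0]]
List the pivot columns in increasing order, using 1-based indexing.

1, 3, 4

R1 ↔ R3
  [ 1  -2  -3   0 ]
  [ 0   0   2  -1 ]
  [ 0   0  -1   1 ]
R2 → 1/2·R2
  [ 1  -2  -3     0 ]
  [ 0   0   1  -1/2 ]
  [ 0   0  -1     1 ]
R3 → R3 + R2
  [ 1  -2  -3     0 ]
  [ 0   0   1  -1/2 ]
  [ 0   0   0   1/2 ]
R3 → 2·R3
  [ 1  -2  -3     0 ]
  [ 0   0   1  -1/2 ]
  [ 0   0   0     1 ]
R2 → R2 + 1/2·R3
  [ 1  -2  -3  0 ]
  [ 0   0   1  0 ]
  [ 0   0   0  1 ]
R1 → R1 + 3·R2
  [ 1  -2  0  0 ]
  [ 0   0  1  0 ]
  [ 0   0  0  1 ]
Pivot columns are the columns containing a leading 1.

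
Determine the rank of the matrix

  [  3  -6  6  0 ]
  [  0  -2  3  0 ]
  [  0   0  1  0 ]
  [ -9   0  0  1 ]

rank = 4

Multiply ρ1 by 1/3.
Add 9 times ρ1 to ρ4.
Multiply ρ2 by -1/2.
Add 18 times ρ2 to ρ4.
Add 9 times ρ3 to ρ4.
Add 3/2 times ρ3 to ρ2.
Subtract 2 times ρ3 from ρ1.
Add 2 times ρ2 to ρ1.
The reduced form has 4 nonzero rows.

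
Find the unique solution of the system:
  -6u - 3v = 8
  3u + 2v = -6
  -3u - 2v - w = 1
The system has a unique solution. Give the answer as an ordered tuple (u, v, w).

Form the augmented matrix and row-reduce:
  [ -6  -3   0  |   8 ]
  [  3   2   0  |  -6 ]
  [ -3  -2  -1  |   1 ]
ρ1 → -1/6·ρ1
  [  1  1/2   0  |  -4/3 ]
  [  3    2   0  |    -6 ]
  [ -3   -2  -1  |     1 ]
ρ2 → ρ2 − 3·ρ1
  [  1  1/2   0  |  -4/3 ]
  [  0  1/2   0  |    -2 ]
  [ -3   -2  -1  |     1 ]
ρ3 → ρ3 + 3·ρ1
  [ 1   1/2   0  |  -4/3 ]
  [ 0   1/2   0  |    -2 ]
  [ 0  -1/2  -1  |    -3 ]
ρ2 → 2·ρ2
  [ 1   1/2   0  |  -4/3 ]
  [ 0     1   0  |    -4 ]
  [ 0  -1/2  -1  |    -3 ]
ρ3 → ρ3 + 1/2·ρ2
  [ 1  1/2   0  |  -4/3 ]
  [ 0    1   0  |    -4 ]
  [ 0    0  -1  |    -5 ]
ρ3 → -1·ρ3
  [ 1  1/2  0  |  -4/3 ]
  [ 0    1  0  |    -4 ]
  [ 0    0  1  |     5 ]
ρ1 → ρ1 − 1/2·ρ2
  [ 1  0  0  |  2/3 ]
  [ 0  1  0  |   -4 ]
  [ 0  0  1  |    5 ]
Reading off the last column: u = 2/3, v = -4, w = 5.

(2/3, -4, 5)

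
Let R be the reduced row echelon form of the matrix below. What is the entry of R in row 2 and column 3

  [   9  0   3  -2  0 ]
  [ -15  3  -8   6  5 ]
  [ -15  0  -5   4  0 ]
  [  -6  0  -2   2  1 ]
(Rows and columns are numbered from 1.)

-1

R1 := 1/9·R1
  [   1  0  1/3  -2/9  0 ]
  [ -15  3   -8     6  5 ]
  [ -15  0   -5     4  0 ]
  [  -6  0   -2     2  1 ]
R2 := R2 + 15·R1
  [   1  0  1/3  -2/9  0 ]
  [   0  3   -3   8/3  5 ]
  [ -15  0   -5     4  0 ]
  [  -6  0   -2     2  1 ]
R3 := R3 + 15·R1
  [  1  0  1/3  -2/9  0 ]
  [  0  3   -3   8/3  5 ]
  [  0  0    0   2/3  0 ]
  [ -6  0   -2     2  1 ]
R4 := R4 + 6·R1
  [ 1  0  1/3  -2/9  0 ]
  [ 0  3   -3   8/3  5 ]
  [ 0  0    0   2/3  0 ]
  [ 0  0    0   2/3  1 ]
R2 := 1/3·R2
  [ 1  0  1/3  -2/9    0 ]
  [ 0  1   -1   8/9  5/3 ]
  [ 0  0    0   2/3    0 ]
  [ 0  0    0   2/3    1 ]
R3 := 3/2·R3
  [ 1  0  1/3  -2/9    0 ]
  [ 0  1   -1   8/9  5/3 ]
  [ 0  0    0     1    0 ]
  [ 0  0    0   2/3    1 ]
R4 := R4 − 2/3·R3
  [ 1  0  1/3  -2/9    0 ]
  [ 0  1   -1   8/9  5/3 ]
  [ 0  0    0     1    0 ]
  [ 0  0    0     0    1 ]
R2 := R2 − 5/3·R4
  [ 1  0  1/3  -2/9  0 ]
  [ 0  1   -1   8/9  0 ]
  [ 0  0    0     1  0 ]
  [ 0  0    0     0  1 ]
R2 := R2 − 8/9·R3
  [ 1  0  1/3  -2/9  0 ]
  [ 0  1   -1     0  0 ]
  [ 0  0    0     1  0 ]
  [ 0  0    0     0  1 ]
R1 := R1 + 2/9·R3
  [ 1  0  1/3  0  0 ]
  [ 0  1   -1  0  0 ]
  [ 0  0    0  1  0 ]
  [ 0  0    0  0  1 ]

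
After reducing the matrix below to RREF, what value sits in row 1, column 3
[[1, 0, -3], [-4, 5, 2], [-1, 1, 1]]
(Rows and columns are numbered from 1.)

Add 4 times R1 to R2.
  [  1  0   -3 ]
  [  0  5  -10 ]
  [ -1  1    1 ]
Add R1 to R3.
  [ 1  0   -3 ]
  [ 0  5  -10 ]
  [ 0  1   -2 ]
Multiply R2 by 1/5.
  [ 1  0  -3 ]
  [ 0  1  -2 ]
  [ 0  1  -2 ]
Subtract R2 from R3.
  [ 1  0  -3 ]
  [ 0  1  -2 ]
  [ 0  0   0 ]

-3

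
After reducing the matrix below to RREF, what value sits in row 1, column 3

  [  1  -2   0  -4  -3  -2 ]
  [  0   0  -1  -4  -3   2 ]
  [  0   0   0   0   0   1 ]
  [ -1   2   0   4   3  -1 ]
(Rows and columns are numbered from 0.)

Add R1 to R4.
  [ 1  -2   0  -4  -3  -2 ]
  [ 0   0  -1  -4  -3   2 ]
  [ 0   0   0   0   0   1 ]
  [ 0   0   0   0   0  -3 ]
Multiply R2 by -1.
  [ 1  -2  0  -4  -3  -2 ]
  [ 0   0  1   4   3  -2 ]
  [ 0   0  0   0   0   1 ]
  [ 0   0  0   0   0  -3 ]
Add 3 times R3 to R4.
  [ 1  -2  0  -4  -3  -2 ]
  [ 0   0  1   4   3  -2 ]
  [ 0   0  0   0   0   1 ]
  [ 0   0  0   0   0   0 ]
Add 2 times R3 to R2.
  [ 1  -2  0  -4  -3  -2 ]
  [ 0   0  1   4   3   0 ]
  [ 0   0  0   0   0   1 ]
  [ 0   0  0   0   0   0 ]
Add 2 times R3 to R1.
  [ 1  -2  0  -4  -3  0 ]
  [ 0   0  1   4   3  0 ]
  [ 0   0  0   0   0  1 ]
  [ 0   0  0   0   0  0 ]

4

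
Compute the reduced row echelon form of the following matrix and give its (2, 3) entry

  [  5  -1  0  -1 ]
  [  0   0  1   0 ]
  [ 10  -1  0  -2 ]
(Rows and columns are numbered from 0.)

ρ1 ← 1/5·ρ1
  [  1  -1/5  0  -1/5 ]
  [  0     0  1     0 ]
  [ 10    -1  0    -2 ]
ρ3 ← ρ3 − 10·ρ1
  [ 1  -1/5  0  -1/5 ]
  [ 0     0  1     0 ]
  [ 0     1  0     0 ]
ρ2 ↔ ρ3
  [ 1  -1/5  0  -1/5 ]
  [ 0     1  0     0 ]
  [ 0     0  1     0 ]
ρ1 ← ρ1 + 1/5·ρ2
  [ 1  0  0  -1/5 ]
  [ 0  1  0     0 ]
  [ 0  0  1     0 ]

0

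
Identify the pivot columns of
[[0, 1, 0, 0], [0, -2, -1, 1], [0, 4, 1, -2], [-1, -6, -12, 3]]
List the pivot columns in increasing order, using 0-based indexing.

Swap R1 and R4.
Multiply R1 by -1.
Multiply R2 by -1/2.
Subtract 4 times R2 from R3.
Subtract R2 from R4.
Multiply R3 by -1.
Add 1/2 times R3 to R4.
Multiply R4 by 2.
Add 1/2 times R4 to R2.
Add 3 times R4 to R1.
Subtract 1/2 times R3 from R2.
Subtract 12 times R3 from R1.
Subtract 6 times R2 from R1.
Pivot columns are the columns containing a leading 1.

0, 1, 2, 3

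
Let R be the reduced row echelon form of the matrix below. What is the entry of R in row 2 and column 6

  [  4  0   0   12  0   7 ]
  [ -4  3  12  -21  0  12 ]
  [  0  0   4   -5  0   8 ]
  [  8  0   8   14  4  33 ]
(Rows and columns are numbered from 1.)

-5/3

ρ1 ← 1/4·ρ1
  [  1  0   0    3  0  7/4 ]
  [ -4  3  12  -21  0   12 ]
  [  0  0   4   -5  0    8 ]
  [  8  0   8   14  4   33 ]
ρ2 ← ρ2 + 4·ρ1
  [ 1  0   0   3  0  7/4 ]
  [ 0  3  12  -9  0   19 ]
  [ 0  0   4  -5  0    8 ]
  [ 8  0   8  14  4   33 ]
ρ4 ← ρ4 − 8·ρ1
  [ 1  0   0    3  0  7/4 ]
  [ 0  3  12   -9  0   19 ]
  [ 0  0   4   -5  0    8 ]
  [ 0  0   8  -10  4   19 ]
ρ2 ← 1/3·ρ2
  [ 1  0  0    3  0   7/4 ]
  [ 0  1  4   -3  0  19/3 ]
  [ 0  0  4   -5  0     8 ]
  [ 0  0  8  -10  4    19 ]
ρ3 ← 1/4·ρ3
  [ 1  0  0     3  0   7/4 ]
  [ 0  1  4    -3  0  19/3 ]
  [ 0  0  1  -5/4  0     2 ]
  [ 0  0  8   -10  4    19 ]
ρ4 ← ρ4 − 8·ρ3
  [ 1  0  0     3  0   7/4 ]
  [ 0  1  4    -3  0  19/3 ]
  [ 0  0  1  -5/4  0     2 ]
  [ 0  0  0     0  4     3 ]
ρ4 ← 1/4·ρ4
  [ 1  0  0     3  0   7/4 ]
  [ 0  1  4    -3  0  19/3 ]
  [ 0  0  1  -5/4  0     2 ]
  [ 0  0  0     0  1   3/4 ]
ρ2 ← ρ2 − 4·ρ3
  [ 1  0  0     3  0   7/4 ]
  [ 0  1  0     2  0  -5/3 ]
  [ 0  0  1  -5/4  0     2 ]
  [ 0  0  0     0  1   3/4 ]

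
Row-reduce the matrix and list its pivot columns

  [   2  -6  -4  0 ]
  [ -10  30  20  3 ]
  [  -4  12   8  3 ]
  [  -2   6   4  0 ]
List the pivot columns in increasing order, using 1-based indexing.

1, 4

Multiply R1 by 1/2.
  [   1  -3  -2  0 ]
  [ -10  30  20  3 ]
  [  -4  12   8  3 ]
  [  -2   6   4  0 ]
Add 10 times R1 to R2.
  [  1  -3  -2  0 ]
  [  0   0   0  3 ]
  [ -4  12   8  3 ]
  [ -2   6   4  0 ]
Add 4 times R1 to R3.
  [  1  -3  -2  0 ]
  [  0   0   0  3 ]
  [  0   0   0  3 ]
  [ -2   6   4  0 ]
Add 2 times R1 to R4.
  [ 1  -3  -2  0 ]
  [ 0   0   0  3 ]
  [ 0   0   0  3 ]
  [ 0   0   0  0 ]
Multiply R2 by 1/3.
  [ 1  -3  -2  0 ]
  [ 0   0   0  1 ]
  [ 0   0   0  3 ]
  [ 0   0   0  0 ]
Subtract 3 times R2 from R3.
  [ 1  -3  -2  0 ]
  [ 0   0   0  1 ]
  [ 0   0   0  0 ]
  [ 0   0   0  0 ]
Pivot columns are the columns containing a leading 1.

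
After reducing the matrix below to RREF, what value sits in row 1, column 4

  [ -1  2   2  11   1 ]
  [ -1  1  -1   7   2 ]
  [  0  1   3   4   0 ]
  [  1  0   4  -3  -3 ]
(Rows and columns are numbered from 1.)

R1 ← -1·R1
  [  1  -2  -2  -11  -1 ]
  [ -1   1  -1    7   2 ]
  [  0   1   3    4   0 ]
  [  1   0   4   -3  -3 ]
R2 ← R2 + R1
  [ 1  -2  -2  -11  -1 ]
  [ 0  -1  -3   -4   1 ]
  [ 0   1   3    4   0 ]
  [ 1   0   4   -3  -3 ]
R4 ← R4 − R1
  [ 1  -2  -2  -11  -1 ]
  [ 0  -1  -3   -4   1 ]
  [ 0   1   3    4   0 ]
  [ 0   2   6    8  -2 ]
R2 ← -1·R2
  [ 1  -2  -2  -11  -1 ]
  [ 0   1   3    4  -1 ]
  [ 0   1   3    4   0 ]
  [ 0   2   6    8  -2 ]
R3 ← R3 − R2
  [ 1  -2  -2  -11  -1 ]
  [ 0   1   3    4  -1 ]
  [ 0   0   0    0   1 ]
  [ 0   2   6    8  -2 ]
R4 ← R4 − 2·R2
  [ 1  -2  -2  -11  -1 ]
  [ 0   1   3    4  -1 ]
  [ 0   0   0    0   1 ]
  [ 0   0   0    0   0 ]
R2 ← R2 + R3
  [ 1  -2  -2  -11  -1 ]
  [ 0   1   3    4   0 ]
  [ 0   0   0    0   1 ]
  [ 0   0   0    0   0 ]
R1 ← R1 + R3
  [ 1  -2  -2  -11  0 ]
  [ 0   1   3    4  0 ]
  [ 0   0   0    0  1 ]
  [ 0   0   0    0  0 ]
R1 ← R1 + 2·R2
  [ 1  0  4  -3  0 ]
  [ 0  1  3   4  0 ]
  [ 0  0  0   0  1 ]
  [ 0  0  0   0  0 ]

-3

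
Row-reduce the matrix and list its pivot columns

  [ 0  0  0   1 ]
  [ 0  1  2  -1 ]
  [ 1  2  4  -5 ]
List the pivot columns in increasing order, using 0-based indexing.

r1 <-> r3
r2 ← r2 + r3
r1 ← r1 + 5·r3
r1 ← r1 − 2·r2
Pivot columns are the columns containing a leading 1.

0, 1, 3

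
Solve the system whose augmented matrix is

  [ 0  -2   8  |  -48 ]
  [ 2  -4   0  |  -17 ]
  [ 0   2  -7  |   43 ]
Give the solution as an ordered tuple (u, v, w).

r1 ↔ r2
  [ 2  -4   0  |  -17 ]
  [ 0  -2   8  |  -48 ]
  [ 0   2  -7  |   43 ]
r1 := 1/2·r1
  [ 1  -2   0  |  -17/2 ]
  [ 0  -2   8  |    -48 ]
  [ 0   2  -7  |     43 ]
r2 := -1/2·r2
  [ 1  -2   0  |  -17/2 ]
  [ 0   1  -4  |     24 ]
  [ 0   2  -7  |     43 ]
r3 := r3 − 2·r2
  [ 1  -2   0  |  -17/2 ]
  [ 0   1  -4  |     24 ]
  [ 0   0   1  |     -5 ]
r2 := r2 + 4·r3
  [ 1  -2  0  |  -17/2 ]
  [ 0   1  0  |      4 ]
  [ 0   0  1  |     -5 ]
r1 := r1 + 2·r2
  [ 1  0  0  |  -1/2 ]
  [ 0  1  0  |     4 ]
  [ 0  0  1  |    -5 ]
Reading off the last column: u = -1/2, v = 4, w = -5.

(-1/2, 4, -5)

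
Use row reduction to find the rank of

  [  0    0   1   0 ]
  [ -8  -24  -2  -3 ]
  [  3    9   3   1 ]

Swap R1 and R2.
  [ -8  -24  -2  -3 ]
  [  0    0   1   0 ]
  [  3    9   3   1 ]
Multiply R1 by -1/8.
  [ 1  3  1/4  3/8 ]
  [ 0  0    1    0 ]
  [ 3  9    3    1 ]
Subtract 3 times R1 from R3.
  [ 1  3  1/4   3/8 ]
  [ 0  0    1     0 ]
  [ 0  0  9/4  -1/8 ]
Subtract 9/4 times R2 from R3.
  [ 1  3  1/4   3/8 ]
  [ 0  0    1     0 ]
  [ 0  0    0  -1/8 ]
Multiply R3 by -8.
  [ 1  3  1/4  3/8 ]
  [ 0  0    1    0 ]
  [ 0  0    0    1 ]
Subtract 3/8 times R3 from R1.
  [ 1  3  1/4  0 ]
  [ 0  0    1  0 ]
  [ 0  0    0  1 ]
Subtract 1/4 times R2 from R1.
  [ 1  3  0  0 ]
  [ 0  0  1  0 ]
  [ 0  0  0  1 ]
The reduced form has 3 nonzero rows.

rank = 3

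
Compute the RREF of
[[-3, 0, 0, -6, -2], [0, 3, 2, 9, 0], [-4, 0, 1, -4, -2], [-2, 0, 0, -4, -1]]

[[1, 0, 0, 2, 0], [0, 1, 0, 1/3, 0], [0, 0, 1, 4, 0], [0, 0, 0, 0, 1]]

ρ1 := -1/3·ρ1
ρ3 := ρ3 + 4·ρ1
ρ4 := ρ4 + 2·ρ1
ρ2 := 1/3·ρ2
ρ4 := 3·ρ4
ρ3 := ρ3 − 2/3·ρ4
ρ1 := ρ1 − 2/3·ρ4
ρ2 := ρ2 − 2/3·ρ3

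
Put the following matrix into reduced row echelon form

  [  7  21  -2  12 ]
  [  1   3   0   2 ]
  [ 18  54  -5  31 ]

[[1, 3, 0, 2], [0, 0, 1, 1], [0, 0, 0, 0]]

Multiply ρ1 by 1/7.
Subtract ρ1 from ρ2.
Subtract 18 times ρ1 from ρ3.
Multiply ρ2 by 7/2.
Subtract 1/7 times ρ2 from ρ3.
Add 2/7 times ρ2 to ρ1.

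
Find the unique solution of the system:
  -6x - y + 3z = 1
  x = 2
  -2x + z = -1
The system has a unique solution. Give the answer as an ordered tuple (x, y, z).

Form the augmented matrix and row-reduce:
  [ -6  -1  3  |   1 ]
  [  1   0  0  |   2 ]
  [ -2   0  1  |  -1 ]
ρ1 := -1/6·ρ1
  [  1  1/6  -1/2  |  -1/6 ]
  [  1    0     0  |     2 ]
  [ -2    0     1  |    -1 ]
ρ2 := ρ2 − ρ1
  [  1   1/6  -1/2  |  -1/6 ]
  [  0  -1/6   1/2  |  13/6 ]
  [ -2     0     1  |    -1 ]
ρ3 := ρ3 + 2·ρ1
  [ 1   1/6  -1/2  |  -1/6 ]
  [ 0  -1/6   1/2  |  13/6 ]
  [ 0   1/3     0  |  -4/3 ]
ρ2 := -6·ρ2
  [ 1  1/6  -1/2  |  -1/6 ]
  [ 0    1    -3  |   -13 ]
  [ 0  1/3     0  |  -4/3 ]
ρ3 := ρ3 − 1/3·ρ2
  [ 1  1/6  -1/2  |  -1/6 ]
  [ 0    1    -3  |   -13 ]
  [ 0    0     1  |     3 ]
ρ2 := ρ2 + 3·ρ3
  [ 1  1/6  -1/2  |  -1/6 ]
  [ 0    1     0  |    -4 ]
  [ 0    0     1  |     3 ]
ρ1 := ρ1 + 1/2·ρ3
  [ 1  1/6  0  |  4/3 ]
  [ 0    1  0  |   -4 ]
  [ 0    0  1  |    3 ]
ρ1 := ρ1 − 1/6·ρ2
  [ 1  0  0  |   2 ]
  [ 0  1  0  |  -4 ]
  [ 0  0  1  |   3 ]
Reading off the last column: x = 2, y = -4, z = 3.

(2, -4, 3)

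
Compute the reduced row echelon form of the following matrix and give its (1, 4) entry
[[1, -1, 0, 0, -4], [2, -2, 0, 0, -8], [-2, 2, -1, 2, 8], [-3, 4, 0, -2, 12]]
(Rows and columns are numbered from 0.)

0

Subtract 2 times R1 from R2.
  [  1  -1   0   0  -4 ]
  [  0   0   0   0   0 ]
  [ -2   2  -1   2   8 ]
  [ -3   4   0  -2  12 ]
Add 2 times R1 to R3.
  [  1  -1   0   0  -4 ]
  [  0   0   0   0   0 ]
  [  0   0  -1   2   0 ]
  [ -3   4   0  -2  12 ]
Add 3 times R1 to R4.
  [ 1  -1   0   0  -4 ]
  [ 0   0   0   0   0 ]
  [ 0   0  -1   2   0 ]
  [ 0   1   0  -2   0 ]
Swap R2 and R4.
  [ 1  -1   0   0  -4 ]
  [ 0   1   0  -2   0 ]
  [ 0   0  -1   2   0 ]
  [ 0   0   0   0   0 ]
Multiply R3 by -1.
  [ 1  -1  0   0  -4 ]
  [ 0   1  0  -2   0 ]
  [ 0   0  1  -2   0 ]
  [ 0   0  0   0   0 ]
Add R2 to R1.
  [ 1  0  0  -2  -4 ]
  [ 0  1  0  -2   0 ]
  [ 0  0  1  -2   0 ]
  [ 0  0  0   0   0 ]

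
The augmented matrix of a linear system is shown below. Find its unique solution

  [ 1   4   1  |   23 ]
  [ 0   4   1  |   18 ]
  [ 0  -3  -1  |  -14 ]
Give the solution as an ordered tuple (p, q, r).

R2 := 1/4·R2
  [ 1   4    1  |   23 ]
  [ 0   1  1/4  |  9/2 ]
  [ 0  -3   -1  |  -14 ]
R3 := R3 + 3·R2
  [ 1  4     1  |    23 ]
  [ 0  1   1/4  |   9/2 ]
  [ 0  0  -1/4  |  -1/2 ]
R3 := -4·R3
  [ 1  4    1  |   23 ]
  [ 0  1  1/4  |  9/2 ]
  [ 0  0    1  |    2 ]
R2 := R2 − 1/4·R3
  [ 1  4  1  |  23 ]
  [ 0  1  0  |   4 ]
  [ 0  0  1  |   2 ]
R1 := R1 − R3
  [ 1  4  0  |  21 ]
  [ 0  1  0  |   4 ]
  [ 0  0  1  |   2 ]
R1 := R1 − 4·R2
  [ 1  0  0  |  5 ]
  [ 0  1  0  |  4 ]
  [ 0  0  1  |  2 ]
Reading off the last column: p = 5, q = 4, r = 2.

(5, 4, 2)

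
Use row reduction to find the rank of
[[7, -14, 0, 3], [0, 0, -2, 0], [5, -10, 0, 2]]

rank = 3

r1 ← 1/7·r1
  [ 1   -2   0  3/7 ]
  [ 0    0  -2    0 ]
  [ 5  -10   0    2 ]
r3 ← r3 − 5·r1
  [ 1  -2   0   3/7 ]
  [ 0   0  -2     0 ]
  [ 0   0   0  -1/7 ]
r2 ← -1/2·r2
  [ 1  -2  0   3/7 ]
  [ 0   0  1     0 ]
  [ 0   0  0  -1/7 ]
r3 ← -7·r3
  [ 1  -2  0  3/7 ]
  [ 0   0  1    0 ]
  [ 0   0  0    1 ]
r1 ← r1 − 3/7·r3
  [ 1  -2  0  0 ]
  [ 0   0  1  0 ]
  [ 0   0  0  1 ]
The reduced form has 3 nonzero rows.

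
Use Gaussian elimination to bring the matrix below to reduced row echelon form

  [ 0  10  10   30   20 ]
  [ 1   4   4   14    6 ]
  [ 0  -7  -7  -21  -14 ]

ρ1 ↔ ρ2
  [ 1   4   4   14    6 ]
  [ 0  10  10   30   20 ]
  [ 0  -7  -7  -21  -14 ]
ρ2 → 1/10·ρ2
  [ 1   4   4   14    6 ]
  [ 0   1   1    3    2 ]
  [ 0  -7  -7  -21  -14 ]
ρ3 → ρ3 + 7·ρ2
  [ 1  4  4  14  6 ]
  [ 0  1  1   3  2 ]
  [ 0  0  0   0  0 ]
ρ1 → ρ1 − 4·ρ2
  [ 1  0  0  2  -2 ]
  [ 0  1  1  3   2 ]
  [ 0  0  0  0   0 ]

[[1, 0, 0, 2, -2], [0, 1, 1, 3, 2], [0, 0, 0, 0, 0]]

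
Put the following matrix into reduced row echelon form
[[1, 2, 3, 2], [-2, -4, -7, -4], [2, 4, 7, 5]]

[[1, 2, 0, 0], [0, 0, 1, 0], [0, 0, 0, 1]]

Add 2 times ρ1 to ρ2.
  [ 1  2   3  2 ]
  [ 0  0  -1  0 ]
  [ 2  4   7  5 ]
Subtract 2 times ρ1 from ρ3.
  [ 1  2   3  2 ]
  [ 0  0  -1  0 ]
  [ 0  0   1  1 ]
Multiply ρ2 by -1.
  [ 1  2  3  2 ]
  [ 0  0  1  0 ]
  [ 0  0  1  1 ]
Subtract ρ2 from ρ3.
  [ 1  2  3  2 ]
  [ 0  0  1  0 ]
  [ 0  0  0  1 ]
Subtract 2 times ρ3 from ρ1.
  [ 1  2  3  0 ]
  [ 0  0  1  0 ]
  [ 0  0  0  1 ]
Subtract 3 times ρ2 from ρ1.
  [ 1  2  0  0 ]
  [ 0  0  1  0 ]
  [ 0  0  0  1 ]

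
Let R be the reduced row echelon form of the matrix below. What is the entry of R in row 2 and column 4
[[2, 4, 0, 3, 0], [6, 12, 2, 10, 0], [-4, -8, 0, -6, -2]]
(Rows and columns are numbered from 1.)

1/2

r1 := 1/2·r1
r2 := r2 − 6·r1
r3 := r3 + 4·r1
r2 := 1/2·r2
r3 := -1/2·r3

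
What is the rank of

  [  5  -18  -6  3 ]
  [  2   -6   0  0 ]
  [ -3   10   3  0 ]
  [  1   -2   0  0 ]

rank = 4

R1 -> 1/5·R1
  [  1  -18/5  -6/5  3/5 ]
  [  2     -6     0    0 ]
  [ -3     10     3    0 ]
  [  1     -2     0    0 ]
R2 -> R2 − 2·R1
  [  1  -18/5  -6/5   3/5 ]
  [  0    6/5  12/5  -6/5 ]
  [ -3     10     3     0 ]
  [  1     -2     0     0 ]
R3 -> R3 + 3·R1
  [ 1  -18/5  -6/5   3/5 ]
  [ 0    6/5  12/5  -6/5 ]
  [ 0   -4/5  -3/5   9/5 ]
  [ 1     -2     0     0 ]
R4 -> R4 − R1
  [ 1  -18/5  -6/5   3/5 ]
  [ 0    6/5  12/5  -6/5 ]
  [ 0   -4/5  -3/5   9/5 ]
  [ 0    8/5   6/5  -3/5 ]
R2 -> 5/6·R2
  [ 1  -18/5  -6/5   3/5 ]
  [ 0      1     2    -1 ]
  [ 0   -4/5  -3/5   9/5 ]
  [ 0    8/5   6/5  -3/5 ]
R3 -> R3 + 4/5·R2
  [ 1  -18/5  -6/5   3/5 ]
  [ 0      1     2    -1 ]
  [ 0      0     1     1 ]
  [ 0    8/5   6/5  -3/5 ]
R4 -> R4 − 8/5·R2
  [ 1  -18/5  -6/5  3/5 ]
  [ 0      1     2   -1 ]
  [ 0      0     1    1 ]
  [ 0      0    -2    1 ]
R4 -> R4 + 2·R3
  [ 1  -18/5  -6/5  3/5 ]
  [ 0      1     2   -1 ]
  [ 0      0     1    1 ]
  [ 0      0     0    3 ]
R4 -> 1/3·R4
  [ 1  -18/5  -6/5  3/5 ]
  [ 0      1     2   -1 ]
  [ 0      0     1    1 ]
  [ 0      0     0    1 ]
R3 -> R3 − R4
  [ 1  -18/5  -6/5  3/5 ]
  [ 0      1     2   -1 ]
  [ 0      0     1    0 ]
  [ 0      0     0    1 ]
R2 -> R2 + R4
  [ 1  -18/5  -6/5  3/5 ]
  [ 0      1     2    0 ]
  [ 0      0     1    0 ]
  [ 0      0     0    1 ]
R1 -> R1 − 3/5·R4
  [ 1  -18/5  -6/5  0 ]
  [ 0      1     2  0 ]
  [ 0      0     1  0 ]
  [ 0      0     0  1 ]
R2 -> R2 − 2·R3
  [ 1  -18/5  -6/5  0 ]
  [ 0      1     0  0 ]
  [ 0      0     1  0 ]
  [ 0      0     0  1 ]
R1 -> R1 + 6/5·R3
  [ 1  -18/5  0  0 ]
  [ 0      1  0  0 ]
  [ 0      0  1  0 ]
  [ 0      0  0  1 ]
R1 -> R1 + 18/5·R2
  [ 1  0  0  0 ]
  [ 0  1  0  0 ]
  [ 0  0  1  0 ]
  [ 0  0  0  1 ]
The reduced form has 4 nonzero rows.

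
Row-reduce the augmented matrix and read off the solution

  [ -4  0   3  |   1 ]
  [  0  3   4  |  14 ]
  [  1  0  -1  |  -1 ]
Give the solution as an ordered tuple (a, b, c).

(2, 2/3, 3)

R1 ← -1/4·R1
  [ 1  0  -3/4  |  -1/4 ]
  [ 0  3     4  |    14 ]
  [ 1  0    -1  |    -1 ]
R3 ← R3 − R1
  [ 1  0  -3/4  |  -1/4 ]
  [ 0  3     4  |    14 ]
  [ 0  0  -1/4  |  -3/4 ]
R2 ← 1/3·R2
  [ 1  0  -3/4  |  -1/4 ]
  [ 0  1   4/3  |  14/3 ]
  [ 0  0  -1/4  |  -3/4 ]
R3 ← -4·R3
  [ 1  0  -3/4  |  -1/4 ]
  [ 0  1   4/3  |  14/3 ]
  [ 0  0     1  |     3 ]
R2 ← R2 − 4/3·R3
  [ 1  0  -3/4  |  -1/4 ]
  [ 0  1     0  |   2/3 ]
  [ 0  0     1  |     3 ]
R1 ← R1 + 3/4·R3
  [ 1  0  0  |    2 ]
  [ 0  1  0  |  2/3 ]
  [ 0  0  1  |    3 ]
Reading off the last column: a = 2, b = 2/3, c = 3.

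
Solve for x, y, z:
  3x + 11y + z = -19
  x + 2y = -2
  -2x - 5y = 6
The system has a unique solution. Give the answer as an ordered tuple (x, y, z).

(2, -2, -3)

Form the augmented matrix and row-reduce:
  [  3  11  1  |  -19 ]
  [  1   2  0  |   -2 ]
  [ -2  -5  0  |    6 ]
r1 -> 1/3·r1
  [  1  11/3  1/3  |  -19/3 ]
  [  1     2    0  |     -2 ]
  [ -2    -5    0  |      6 ]
r2 -> r2 − r1
  [  1  11/3   1/3  |  -19/3 ]
  [  0  -5/3  -1/3  |   13/3 ]
  [ -2    -5     0  |      6 ]
r3 -> r3 + 2·r1
  [ 1  11/3   1/3  |  -19/3 ]
  [ 0  -5/3  -1/3  |   13/3 ]
  [ 0   7/3   2/3  |  -20/3 ]
r2 -> -3/5·r2
  [ 1  11/3  1/3  |  -19/3 ]
  [ 0     1  1/5  |  -13/5 ]
  [ 0   7/3  2/3  |  -20/3 ]
r3 -> r3 − 7/3·r2
  [ 1  11/3  1/3  |  -19/3 ]
  [ 0     1  1/5  |  -13/5 ]
  [ 0     0  1/5  |   -3/5 ]
r3 -> 5·r3
  [ 1  11/3  1/3  |  -19/3 ]
  [ 0     1  1/5  |  -13/5 ]
  [ 0     0    1  |     -3 ]
r2 -> r2 − 1/5·r3
  [ 1  11/3  1/3  |  -19/3 ]
  [ 0     1    0  |     -2 ]
  [ 0     0    1  |     -3 ]
r1 -> r1 − 1/3·r3
  [ 1  11/3  0  |  -16/3 ]
  [ 0     1  0  |     -2 ]
  [ 0     0  1  |     -3 ]
r1 -> r1 − 11/3·r2
  [ 1  0  0  |   2 ]
  [ 0  1  0  |  -2 ]
  [ 0  0  1  |  -3 ]
Reading off the last column: x = 2, y = -2, z = -3.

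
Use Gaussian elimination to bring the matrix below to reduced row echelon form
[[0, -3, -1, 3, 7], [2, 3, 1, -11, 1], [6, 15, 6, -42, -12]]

[[1, 0, 0, -4, 4], [0, 1, 0, 0, -2], [0, 0, 1, -3, -1]]

ρ1 <=> ρ2
ρ1 ← 1/2·ρ1
ρ3 ← ρ3 − 6·ρ1
ρ2 ← -1/3·ρ2
ρ3 ← ρ3 − 6·ρ2
ρ2 ← ρ2 − 1/3·ρ3
ρ1 ← ρ1 − 1/2·ρ3
ρ1 ← ρ1 − 3/2·ρ2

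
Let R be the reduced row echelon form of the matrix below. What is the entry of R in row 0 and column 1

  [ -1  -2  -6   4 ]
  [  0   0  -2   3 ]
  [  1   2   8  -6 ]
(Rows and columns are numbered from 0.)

Multiply R1 by -1.
  [ 1  2   6  -4 ]
  [ 0  0  -2   3 ]
  [ 1  2   8  -6 ]
Subtract R1 from R3.
  [ 1  2   6  -4 ]
  [ 0  0  -2   3 ]
  [ 0  0   2  -2 ]
Multiply R2 by -1/2.
  [ 1  2  6    -4 ]
  [ 0  0  1  -3/2 ]
  [ 0  0  2    -2 ]
Subtract 2 times R2 from R3.
  [ 1  2  6    -4 ]
  [ 0  0  1  -3/2 ]
  [ 0  0  0     1 ]
Add 3/2 times R3 to R2.
  [ 1  2  6  -4 ]
  [ 0  0  1   0 ]
  [ 0  0  0   1 ]
Add 4 times R3 to R1.
  [ 1  2  6  0 ]
  [ 0  0  1  0 ]
  [ 0  0  0  1 ]
Subtract 6 times R2 from R1.
  [ 1  2  0  0 ]
  [ 0  0  1  0 ]
  [ 0  0  0  1 ]

2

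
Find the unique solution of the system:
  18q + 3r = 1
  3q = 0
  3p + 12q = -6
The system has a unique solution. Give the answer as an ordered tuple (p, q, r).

Form the augmented matrix and row-reduce:
  [ 0  18  3  |   1 ]
  [ 0   3  0  |   0 ]
  [ 3  12  0  |  -6 ]
R1 <=> R3
  [ 3  12  0  |  -6 ]
  [ 0   3  0  |   0 ]
  [ 0  18  3  |   1 ]
R1 := 1/3·R1
  [ 1   4  0  |  -2 ]
  [ 0   3  0  |   0 ]
  [ 0  18  3  |   1 ]
R2 := 1/3·R2
  [ 1   4  0  |  -2 ]
  [ 0   1  0  |   0 ]
  [ 0  18  3  |   1 ]
R3 := R3 − 18·R2
  [ 1  4  0  |  -2 ]
  [ 0  1  0  |   0 ]
  [ 0  0  3  |   1 ]
R3 := 1/3·R3
  [ 1  4  0  |   -2 ]
  [ 0  1  0  |    0 ]
  [ 0  0  1  |  1/3 ]
R1 := R1 − 4·R2
  [ 1  0  0  |   -2 ]
  [ 0  1  0  |    0 ]
  [ 0  0  1  |  1/3 ]
Reading off the last column: p = -2, q = 0, r = 1/3.

(-2, 0, 1/3)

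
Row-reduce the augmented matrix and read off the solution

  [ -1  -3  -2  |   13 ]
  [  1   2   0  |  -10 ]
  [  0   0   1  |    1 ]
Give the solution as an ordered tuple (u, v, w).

Multiply r1 by -1.
  [ 1  3  2  |  -13 ]
  [ 1  2  0  |  -10 ]
  [ 0  0  1  |    1 ]
Subtract r1 from r2.
  [ 1   3   2  |  -13 ]
  [ 0  -1  -2  |    3 ]
  [ 0   0   1  |    1 ]
Multiply r2 by -1.
  [ 1  3  2  |  -13 ]
  [ 0  1  2  |   -3 ]
  [ 0  0  1  |    1 ]
Subtract 2 times r3 from r2.
  [ 1  3  2  |  -13 ]
  [ 0  1  0  |   -5 ]
  [ 0  0  1  |    1 ]
Subtract 2 times r3 from r1.
  [ 1  3  0  |  -15 ]
  [ 0  1  0  |   -5 ]
  [ 0  0  1  |    1 ]
Subtract 3 times r2 from r1.
  [ 1  0  0  |   0 ]
  [ 0  1  0  |  -5 ]
  [ 0  0  1  |   1 ]
Reading off the last column: u = 0, v = -5, w = 1.

(0, -5, 1)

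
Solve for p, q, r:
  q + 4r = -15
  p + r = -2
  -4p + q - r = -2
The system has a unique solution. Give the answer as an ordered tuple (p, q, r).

(3, 5, -5)

Form the augmented matrix and row-reduce:
  [  0  1   4  |  -15 ]
  [  1  0   1  |   -2 ]
  [ -4  1  -1  |   -2 ]
ρ1 ↔ ρ2
  [  1  0   1  |   -2 ]
  [  0  1   4  |  -15 ]
  [ -4  1  -1  |   -2 ]
ρ3 -> ρ3 + 4·ρ1
  [ 1  0  1  |   -2 ]
  [ 0  1  4  |  -15 ]
  [ 0  1  3  |  -10 ]
ρ3 -> ρ3 − ρ2
  [ 1  0   1  |   -2 ]
  [ 0  1   4  |  -15 ]
  [ 0  0  -1  |    5 ]
ρ3 -> -1·ρ3
  [ 1  0  1  |   -2 ]
  [ 0  1  4  |  -15 ]
  [ 0  0  1  |   -5 ]
ρ2 -> ρ2 − 4·ρ3
  [ 1  0  1  |  -2 ]
  [ 0  1  0  |   5 ]
  [ 0  0  1  |  -5 ]
ρ1 -> ρ1 − ρ3
  [ 1  0  0  |   3 ]
  [ 0  1  0  |   5 ]
  [ 0  0  1  |  -5 ]
Reading off the last column: p = 3, q = 5, r = -5.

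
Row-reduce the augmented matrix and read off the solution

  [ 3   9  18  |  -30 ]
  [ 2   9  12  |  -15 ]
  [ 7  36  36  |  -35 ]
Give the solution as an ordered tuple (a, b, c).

R1 → 1/3·R1
R2 → R2 − 2·R1
R3 → R3 − 7·R1
R2 → 1/3·R2
R3 → R3 − 15·R2
R3 → -1/6·R3
R1 → R1 − 6·R3
R1 → R1 − 3·R2
Reading off the last column: a = -5, b = 5/3, c = -5/3.

(-5, 5/3, -5/3)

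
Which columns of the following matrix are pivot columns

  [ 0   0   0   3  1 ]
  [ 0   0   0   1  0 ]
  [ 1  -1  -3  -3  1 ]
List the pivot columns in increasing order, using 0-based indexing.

ρ1 ↔ ρ3
  [ 1  -1  -3  -3  1 ]
  [ 0   0   0   1  0 ]
  [ 0   0   0   3  1 ]
ρ3 ← ρ3 − 3·ρ2
  [ 1  -1  -3  -3  1 ]
  [ 0   0   0   1  0 ]
  [ 0   0   0   0  1 ]
ρ1 ← ρ1 − ρ3
  [ 1  -1  -3  -3  0 ]
  [ 0   0   0   1  0 ]
  [ 0   0   0   0  1 ]
ρ1 ← ρ1 + 3·ρ2
  [ 1  -1  -3  0  0 ]
  [ 0   0   0  1  0 ]
  [ 0   0   0  0  1 ]
Pivot columns are the columns containing a leading 1.

0, 3, 4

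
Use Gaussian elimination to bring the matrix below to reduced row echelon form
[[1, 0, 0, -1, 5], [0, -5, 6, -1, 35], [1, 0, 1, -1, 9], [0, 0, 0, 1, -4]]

[[1, 0, 0, 0, 1], [0, 1, 0, 0, -7/5], [0, 0, 1, 0, 4], [0, 0, 0, 1, -4]]

ρ3 ← ρ3 − ρ1
  [ 1   0  0  -1   5 ]
  [ 0  -5  6  -1  35 ]
  [ 0   0  1   0   4 ]
  [ 0   0  0   1  -4 ]
ρ2 ← -1/5·ρ2
  [ 1  0     0   -1   5 ]
  [ 0  1  -6/5  1/5  -7 ]
  [ 0  0     1    0   4 ]
  [ 0  0     0    1  -4 ]
ρ2 ← ρ2 − 1/5·ρ4
  [ 1  0     0  -1      5 ]
  [ 0  1  -6/5   0  -31/5 ]
  [ 0  0     1   0      4 ]
  [ 0  0     0   1     -4 ]
ρ1 ← ρ1 + ρ4
  [ 1  0     0  0      1 ]
  [ 0  1  -6/5  0  -31/5 ]
  [ 0  0     1  0      4 ]
  [ 0  0     0  1     -4 ]
ρ2 ← ρ2 + 6/5·ρ3
  [ 1  0  0  0     1 ]
  [ 0  1  0  0  -7/5 ]
  [ 0  0  1  0     4 ]
  [ 0  0  0  1    -4 ]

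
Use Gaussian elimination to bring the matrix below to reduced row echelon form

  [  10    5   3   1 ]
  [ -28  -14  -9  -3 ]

[[1, 1/2, 0, 0], [0, 0, 1, 1/3]]

Multiply ρ1 by 1/10.
  [   1  1/2  3/10  1/10 ]
  [ -28  -14    -9    -3 ]
Add 28 times ρ1 to ρ2.
  [ 1  1/2  3/10  1/10 ]
  [ 0    0  -3/5  -1/5 ]
Multiply ρ2 by -5/3.
  [ 1  1/2  3/10  1/10 ]
  [ 0    0     1   1/3 ]
Subtract 3/10 times ρ2 from ρ1.
  [ 1  1/2  0    0 ]
  [ 0    0  1  1/3 ]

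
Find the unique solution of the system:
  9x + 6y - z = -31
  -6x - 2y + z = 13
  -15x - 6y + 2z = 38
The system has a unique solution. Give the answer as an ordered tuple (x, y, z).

(-2, -3, -5)

Form the augmented matrix and row-reduce:
  [   9   6  -1  |  -31 ]
  [  -6  -2   1  |   13 ]
  [ -15  -6   2  |   38 ]
Multiply ρ1 by 1/9.
Add 6 times ρ1 to ρ2.
Add 15 times ρ1 to ρ3.
Multiply ρ2 by 1/2.
Subtract 4 times ρ2 from ρ3.
Multiply ρ3 by -3.
Subtract 1/6 times ρ3 from ρ2.
Add 1/9 times ρ3 to ρ1.
Subtract 2/3 times ρ2 from ρ1.
Reading off the last column: x = -2, y = -3, z = -5.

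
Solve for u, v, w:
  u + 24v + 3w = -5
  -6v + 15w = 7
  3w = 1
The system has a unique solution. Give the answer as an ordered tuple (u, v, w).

(2, -1/3, 1/3)

Form the augmented matrix and row-reduce:
  [ 1  24   3  |  -5 ]
  [ 0  -6  15  |   7 ]
  [ 0   0   3  |   1 ]
ρ2 -> -1/6·ρ2
ρ3 -> 1/3·ρ3
ρ2 -> ρ2 + 5/2·ρ3
ρ1 -> ρ1 − 3·ρ3
ρ1 -> ρ1 − 24·ρ2
Reading off the last column: u = 2, v = -1/3, w = 1/3.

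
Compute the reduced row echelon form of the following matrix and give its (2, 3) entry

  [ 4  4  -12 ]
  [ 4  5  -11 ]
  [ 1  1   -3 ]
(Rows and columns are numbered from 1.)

1

r1 -> 1/4·r1
  [ 1  1   -3 ]
  [ 4  5  -11 ]
  [ 1  1   -3 ]
r2 -> r2 − 4·r1
  [ 1  1  -3 ]
  [ 0  1   1 ]
  [ 1  1  -3 ]
r3 -> r3 − r1
  [ 1  1  -3 ]
  [ 0  1   1 ]
  [ 0  0   0 ]
r1 -> r1 − r2
  [ 1  0  -4 ]
  [ 0  1   1 ]
  [ 0  0   0 ]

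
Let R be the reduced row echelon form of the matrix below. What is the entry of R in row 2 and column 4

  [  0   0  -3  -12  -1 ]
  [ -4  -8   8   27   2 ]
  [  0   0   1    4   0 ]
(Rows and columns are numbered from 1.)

r1 <-> r2
  [ -4  -8   8   27   2 ]
  [  0   0  -3  -12  -1 ]
  [  0   0   1    4   0 ]
r1 -> -1/4·r1
  [ 1  2  -2  -27/4  -1/2 ]
  [ 0  0  -3    -12    -1 ]
  [ 0  0   1      4     0 ]
r2 -> -1/3·r2
  [ 1  2  -2  -27/4  -1/2 ]
  [ 0  0   1      4   1/3 ]
  [ 0  0   1      4     0 ]
r3 -> r3 − r2
  [ 1  2  -2  -27/4  -1/2 ]
  [ 0  0   1      4   1/3 ]
  [ 0  0   0      0  -1/3 ]
r3 -> -3·r3
  [ 1  2  -2  -27/4  -1/2 ]
  [ 0  0   1      4   1/3 ]
  [ 0  0   0      0     1 ]
r2 -> r2 − 1/3·r3
  [ 1  2  -2  -27/4  -1/2 ]
  [ 0  0   1      4     0 ]
  [ 0  0   0      0     1 ]
r1 -> r1 + 1/2·r3
  [ 1  2  -2  -27/4  0 ]
  [ 0  0   1      4  0 ]
  [ 0  0   0      0  1 ]
r1 -> r1 + 2·r2
  [ 1  2  0  5/4  0 ]
  [ 0  0  1    4  0 ]
  [ 0  0  0    0  1 ]

4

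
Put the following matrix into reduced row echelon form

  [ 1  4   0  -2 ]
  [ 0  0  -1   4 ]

[[1, 4, 0, -2], [0, 0, 1, -4]]

ρ2 ← -1·ρ2
  [ 1  4  0  -2 ]
  [ 0  0  1  -4 ]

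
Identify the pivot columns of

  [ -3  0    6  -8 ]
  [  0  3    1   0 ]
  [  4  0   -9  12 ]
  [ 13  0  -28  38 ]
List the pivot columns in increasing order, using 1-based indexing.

1, 2, 3, 4

R1 ← -1/3·R1
  [  1  0   -2  8/3 ]
  [  0  3    1    0 ]
  [  4  0   -9   12 ]
  [ 13  0  -28   38 ]
R3 ← R3 − 4·R1
  [  1  0   -2  8/3 ]
  [  0  3    1    0 ]
  [  0  0   -1  4/3 ]
  [ 13  0  -28   38 ]
R4 ← R4 − 13·R1
  [ 1  0  -2   8/3 ]
  [ 0  3   1     0 ]
  [ 0  0  -1   4/3 ]
  [ 0  0  -2  10/3 ]
R2 ← 1/3·R2
  [ 1  0   -2   8/3 ]
  [ 0  1  1/3     0 ]
  [ 0  0   -1   4/3 ]
  [ 0  0   -2  10/3 ]
R3 ← -1·R3
  [ 1  0   -2   8/3 ]
  [ 0  1  1/3     0 ]
  [ 0  0    1  -4/3 ]
  [ 0  0   -2  10/3 ]
R4 ← R4 + 2·R3
  [ 1  0   -2   8/3 ]
  [ 0  1  1/3     0 ]
  [ 0  0    1  -4/3 ]
  [ 0  0    0   2/3 ]
R4 ← 3/2·R4
  [ 1  0   -2   8/3 ]
  [ 0  1  1/3     0 ]
  [ 0  0    1  -4/3 ]
  [ 0  0    0     1 ]
R3 ← R3 + 4/3·R4
  [ 1  0   -2  8/3 ]
  [ 0  1  1/3    0 ]
  [ 0  0    1    0 ]
  [ 0  0    0    1 ]
R1 ← R1 − 8/3·R4
  [ 1  0   -2  0 ]
  [ 0  1  1/3  0 ]
  [ 0  0    1  0 ]
  [ 0  0    0  1 ]
R2 ← R2 − 1/3·R3
  [ 1  0  -2  0 ]
  [ 0  1   0  0 ]
  [ 0  0   1  0 ]
  [ 0  0   0  1 ]
R1 ← R1 + 2·R3
  [ 1  0  0  0 ]
  [ 0  1  0  0 ]
  [ 0  0  1  0 ]
  [ 0  0  0  1 ]
Pivot columns are the columns containing a leading 1.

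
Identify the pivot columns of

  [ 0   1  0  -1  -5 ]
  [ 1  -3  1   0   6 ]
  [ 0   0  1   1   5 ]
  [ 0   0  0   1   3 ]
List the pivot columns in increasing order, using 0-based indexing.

0, 1, 2, 3

R1 ↔ R2
  [ 1  -3  1   0   6 ]
  [ 0   1  0  -1  -5 ]
  [ 0   0  1   1   5 ]
  [ 0   0  0   1   3 ]
R3 → R3 − R4
  [ 1  -3  1   0   6 ]
  [ 0   1  0  -1  -5 ]
  [ 0   0  1   0   2 ]
  [ 0   0  0   1   3 ]
R2 → R2 + R4
  [ 1  -3  1  0   6 ]
  [ 0   1  0  0  -2 ]
  [ 0   0  1  0   2 ]
  [ 0   0  0  1   3 ]
R1 → R1 − R3
  [ 1  -3  0  0   4 ]
  [ 0   1  0  0  -2 ]
  [ 0   0  1  0   2 ]
  [ 0   0  0  1   3 ]
R1 → R1 + 3·R2
  [ 1  0  0  0  -2 ]
  [ 0  1  0  0  -2 ]
  [ 0  0  1  0   2 ]
  [ 0  0  0  1   3 ]
Pivot columns are the columns containing a leading 1.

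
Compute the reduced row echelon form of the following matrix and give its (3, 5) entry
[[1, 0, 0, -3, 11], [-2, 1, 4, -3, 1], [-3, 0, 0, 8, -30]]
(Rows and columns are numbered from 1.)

-3

R2 -> R2 + 2·R1
  [  1  0  0  -3   11 ]
  [  0  1  4  -9   23 ]
  [ -3  0  0   8  -30 ]
R3 -> R3 + 3·R1
  [ 1  0  0  -3  11 ]
  [ 0  1  4  -9  23 ]
  [ 0  0  0  -1   3 ]
R3 -> -1·R3
  [ 1  0  0  -3  11 ]
  [ 0  1  4  -9  23 ]
  [ 0  0  0   1  -3 ]
R2 -> R2 + 9·R3
  [ 1  0  0  -3  11 ]
  [ 0  1  4   0  -4 ]
  [ 0  0  0   1  -3 ]
R1 -> R1 + 3·R3
  [ 1  0  0  0   2 ]
  [ 0  1  4  0  -4 ]
  [ 0  0  0  1  -3 ]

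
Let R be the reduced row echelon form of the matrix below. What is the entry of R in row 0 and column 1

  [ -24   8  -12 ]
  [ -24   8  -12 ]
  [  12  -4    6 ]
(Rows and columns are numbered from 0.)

-1/3

ρ1 → -1/24·ρ1
  [   1  -1/3  1/2 ]
  [ -24     8  -12 ]
  [  12    -4    6 ]
ρ2 → ρ2 + 24·ρ1
  [  1  -1/3  1/2 ]
  [  0     0    0 ]
  [ 12    -4    6 ]
ρ3 → ρ3 − 12·ρ1
  [ 1  -1/3  1/2 ]
  [ 0     0    0 ]
  [ 0     0    0 ]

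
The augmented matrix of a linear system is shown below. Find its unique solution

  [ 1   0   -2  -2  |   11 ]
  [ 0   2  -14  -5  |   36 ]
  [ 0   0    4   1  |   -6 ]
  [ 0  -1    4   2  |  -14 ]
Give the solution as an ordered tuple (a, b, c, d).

(5, 6, -1, -2)

Multiply R2 by 1/2.
  [ 1   0  -2    -2  |   11 ]
  [ 0   1  -7  -5/2  |   18 ]
  [ 0   0   4     1  |   -6 ]
  [ 0  -1   4     2  |  -14 ]
Add R2 to R4.
  [ 1  0  -2    -2  |  11 ]
  [ 0  1  -7  -5/2  |  18 ]
  [ 0  0   4     1  |  -6 ]
  [ 0  0  -3  -1/2  |   4 ]
Multiply R3 by 1/4.
  [ 1  0  -2    -2  |    11 ]
  [ 0  1  -7  -5/2  |    18 ]
  [ 0  0   1   1/4  |  -3/2 ]
  [ 0  0  -3  -1/2  |     4 ]
Add 3 times R3 to R4.
  [ 1  0  -2    -2  |    11 ]
  [ 0  1  -7  -5/2  |    18 ]
  [ 0  0   1   1/4  |  -3/2 ]
  [ 0  0   0   1/4  |  -1/2 ]
Multiply R4 by 4.
  [ 1  0  -2    -2  |    11 ]
  [ 0  1  -7  -5/2  |    18 ]
  [ 0  0   1   1/4  |  -3/2 ]
  [ 0  0   0     1  |    -2 ]
Subtract 1/4 times R4 from R3.
  [ 1  0  -2    -2  |  11 ]
  [ 0  1  -7  -5/2  |  18 ]
  [ 0  0   1     0  |  -1 ]
  [ 0  0   0     1  |  -2 ]
Add 5/2 times R4 to R2.
  [ 1  0  -2  -2  |  11 ]
  [ 0  1  -7   0  |  13 ]
  [ 0  0   1   0  |  -1 ]
  [ 0  0   0   1  |  -2 ]
Add 2 times R4 to R1.
  [ 1  0  -2  0  |   7 ]
  [ 0  1  -7  0  |  13 ]
  [ 0  0   1  0  |  -1 ]
  [ 0  0   0  1  |  -2 ]
Add 7 times R3 to R2.
  [ 1  0  -2  0  |   7 ]
  [ 0  1   0  0  |   6 ]
  [ 0  0   1  0  |  -1 ]
  [ 0  0   0  1  |  -2 ]
Add 2 times R3 to R1.
  [ 1  0  0  0  |   5 ]
  [ 0  1  0  0  |   6 ]
  [ 0  0  1  0  |  -1 ]
  [ 0  0  0  1  |  -2 ]
Reading off the last column: a = 5, b = 6, c = -1, d = -2.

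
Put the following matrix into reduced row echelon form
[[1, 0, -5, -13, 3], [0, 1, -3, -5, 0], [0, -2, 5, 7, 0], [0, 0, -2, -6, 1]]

ρ3 -> ρ3 + 2·ρ2
  [ 1  0  -5  -13  3 ]
  [ 0  1  -3   -5  0 ]
  [ 0  0  -1   -3  0 ]
  [ 0  0  -2   -6  1 ]
ρ3 -> -1·ρ3
  [ 1  0  -5  -13  3 ]
  [ 0  1  -3   -5  0 ]
  [ 0  0   1    3  0 ]
  [ 0  0  -2   -6  1 ]
ρ4 -> ρ4 + 2·ρ3
  [ 1  0  -5  -13  3 ]
  [ 0  1  -3   -5  0 ]
  [ 0  0   1    3  0 ]
  [ 0  0   0    0  1 ]
ρ1 -> ρ1 − 3·ρ4
  [ 1  0  -5  -13  0 ]
  [ 0  1  -3   -5  0 ]
  [ 0  0   1    3  0 ]
  [ 0  0   0    0  1 ]
ρ2 -> ρ2 + 3·ρ3
  [ 1  0  -5  -13  0 ]
  [ 0  1   0    4  0 ]
  [ 0  0   1    3  0 ]
  [ 0  0   0    0  1 ]
ρ1 -> ρ1 + 5·ρ3
  [ 1  0  0  2  0 ]
  [ 0  1  0  4  0 ]
  [ 0  0  1  3  0 ]
  [ 0  0  0  0  1 ]

[[1, 0, 0, 2, 0], [0, 1, 0, 4, 0], [0, 0, 1, 3, 0], [0, 0, 0, 0, 1]]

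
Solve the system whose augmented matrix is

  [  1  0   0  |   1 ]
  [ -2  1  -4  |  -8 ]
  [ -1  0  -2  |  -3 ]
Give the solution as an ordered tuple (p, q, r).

ρ2 := ρ2 + 2·ρ1
  [  1  0   0  |   1 ]
  [  0  1  -4  |  -6 ]
  [ -1  0  -2  |  -3 ]
ρ3 := ρ3 + ρ1
  [ 1  0   0  |   1 ]
  [ 0  1  -4  |  -6 ]
  [ 0  0  -2  |  -2 ]
ρ3 := -1/2·ρ3
  [ 1  0   0  |   1 ]
  [ 0  1  -4  |  -6 ]
  [ 0  0   1  |   1 ]
ρ2 := ρ2 + 4·ρ3
  [ 1  0  0  |   1 ]
  [ 0  1  0  |  -2 ]
  [ 0  0  1  |   1 ]
Reading off the last column: p = 1, q = -2, r = 1.

(1, -2, 1)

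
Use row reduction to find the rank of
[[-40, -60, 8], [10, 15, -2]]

ρ1 ← -1/40·ρ1
  [  1  3/2  -1/5 ]
  [ 10   15    -2 ]
ρ2 ← ρ2 − 10·ρ1
  [ 1  3/2  -1/5 ]
  [ 0    0     0 ]
The reduced form has 1 nonzero row.

rank = 1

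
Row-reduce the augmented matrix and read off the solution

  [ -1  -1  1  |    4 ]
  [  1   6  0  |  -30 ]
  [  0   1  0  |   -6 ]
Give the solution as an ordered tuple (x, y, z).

R1 := -1·R1
  [ 1  1  -1  |   -4 ]
  [ 1  6   0  |  -30 ]
  [ 0  1   0  |   -6 ]
R2 := R2 − R1
  [ 1  1  -1  |   -4 ]
  [ 0  5   1  |  -26 ]
  [ 0  1   0  |   -6 ]
R2 := 1/5·R2
  [ 1  1   -1  |     -4 ]
  [ 0  1  1/5  |  -26/5 ]
  [ 0  1    0  |     -6 ]
R3 := R3 − R2
  [ 1  1    -1  |     -4 ]
  [ 0  1   1/5  |  -26/5 ]
  [ 0  0  -1/5  |   -4/5 ]
R3 := -5·R3
  [ 1  1   -1  |     -4 ]
  [ 0  1  1/5  |  -26/5 ]
  [ 0  0    1  |      4 ]
R2 := R2 − 1/5·R3
  [ 1  1  -1  |  -4 ]
  [ 0  1   0  |  -6 ]
  [ 0  0   1  |   4 ]
R1 := R1 + R3
  [ 1  1  0  |   0 ]
  [ 0  1  0  |  -6 ]
  [ 0  0  1  |   4 ]
R1 := R1 − R2
  [ 1  0  0  |   6 ]
  [ 0  1  0  |  -6 ]
  [ 0  0  1  |   4 ]
Reading off the last column: x = 6, y = -6, z = 4.

(6, -6, 4)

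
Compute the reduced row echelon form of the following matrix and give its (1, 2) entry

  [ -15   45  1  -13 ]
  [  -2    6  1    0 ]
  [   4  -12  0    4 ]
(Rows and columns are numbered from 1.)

r1 ← -1/15·r1
  [  1   -3  -1/15  13/15 ]
  [ -2    6      1      0 ]
  [  4  -12      0      4 ]
r2 ← r2 + 2·r1
  [ 1   -3  -1/15  13/15 ]
  [ 0    0  13/15  26/15 ]
  [ 4  -12      0      4 ]
r3 ← r3 − 4·r1
  [ 1  -3  -1/15  13/15 ]
  [ 0   0  13/15  26/15 ]
  [ 0   0   4/15   8/15 ]
r2 ← 15/13·r2
  [ 1  -3  -1/15  13/15 ]
  [ 0   0      1      2 ]
  [ 0   0   4/15   8/15 ]
r3 ← r3 − 4/15·r2
  [ 1  -3  -1/15  13/15 ]
  [ 0   0      1      2 ]
  [ 0   0      0      0 ]
r1 ← r1 + 1/15·r2
  [ 1  -3  0  1 ]
  [ 0   0  1  2 ]
  [ 0   0  0  0 ]

-3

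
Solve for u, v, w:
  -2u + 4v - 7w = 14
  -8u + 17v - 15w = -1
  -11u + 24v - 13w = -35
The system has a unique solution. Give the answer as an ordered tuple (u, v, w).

Form the augmented matrix and row-reduce:
  [  -2   4   -7  |   14 ]
  [  -8  17  -15  |   -1 ]
  [ -11  24  -13  |  -35 ]
R1 -> -1/2·R1
  [   1  -2  7/2  |   -7 ]
  [  -8  17  -15  |   -1 ]
  [ -11  24  -13  |  -35 ]
R2 -> R2 + 8·R1
  [   1  -2  7/2  |   -7 ]
  [   0   1   13  |  -57 ]
  [ -11  24  -13  |  -35 ]
R3 -> R3 + 11·R1
  [ 1  -2   7/2  |    -7 ]
  [ 0   1    13  |   -57 ]
  [ 0   2  51/2  |  -112 ]
R3 -> R3 − 2·R2
  [ 1  -2   7/2  |   -7 ]
  [ 0   1    13  |  -57 ]
  [ 0   0  -1/2  |    2 ]
R3 -> -2·R3
  [ 1  -2  7/2  |   -7 ]
  [ 0   1   13  |  -57 ]
  [ 0   0    1  |   -4 ]
R2 -> R2 − 13·R3
  [ 1  -2  7/2  |  -7 ]
  [ 0   1    0  |  -5 ]
  [ 0   0    1  |  -4 ]
R1 -> R1 − 7/2·R3
  [ 1  -2  0  |   7 ]
  [ 0   1  0  |  -5 ]
  [ 0   0  1  |  -4 ]
R1 -> R1 + 2·R2
  [ 1  0  0  |  -3 ]
  [ 0  1  0  |  -5 ]
  [ 0  0  1  |  -4 ]
Reading off the last column: u = -3, v = -5, w = -4.

(-3, -5, -4)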